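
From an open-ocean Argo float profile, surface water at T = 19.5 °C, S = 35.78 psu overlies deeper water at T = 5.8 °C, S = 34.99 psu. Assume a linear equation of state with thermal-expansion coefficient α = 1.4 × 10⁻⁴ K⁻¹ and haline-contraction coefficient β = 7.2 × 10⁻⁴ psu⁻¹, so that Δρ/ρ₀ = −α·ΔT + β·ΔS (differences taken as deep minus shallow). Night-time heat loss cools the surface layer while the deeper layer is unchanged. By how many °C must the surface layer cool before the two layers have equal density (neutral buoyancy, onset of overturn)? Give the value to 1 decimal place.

Neutral buoyancy requires Δρ = 0, i.e. −α(T_deep − T_surf′) + β(S_deep − S_surf) = 0.
T_surf′ = T_deep − (β/α)·ΔS = 5.8 − (7.2 × 10⁻⁴/1.4 × 10⁻⁴)·(-0.79) = 9.863 °C.
Cooling required: 19.5 − (9.863) = 9.637 °C.

9.6 °C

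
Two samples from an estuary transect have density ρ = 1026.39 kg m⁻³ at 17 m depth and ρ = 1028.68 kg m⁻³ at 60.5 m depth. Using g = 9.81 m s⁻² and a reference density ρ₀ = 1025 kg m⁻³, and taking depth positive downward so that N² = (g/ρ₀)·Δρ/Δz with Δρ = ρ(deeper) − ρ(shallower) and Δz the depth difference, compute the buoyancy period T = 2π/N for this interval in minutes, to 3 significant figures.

4.67 min

Δρ = 1028.68 − 1026.39 = 2.29 kg m⁻³ over Δz = 60.5 − 17 = 43.5 m.
N² = (9.81/1025) × (2.29/43.5) = 5.0384 × 10⁻⁴ s⁻².
N = √(5.0384 × 10⁻⁴) = 0.022446 rad s⁻¹, so T = 2π/N = 279.92 s = 4.6653 min ≈ 4.67 min.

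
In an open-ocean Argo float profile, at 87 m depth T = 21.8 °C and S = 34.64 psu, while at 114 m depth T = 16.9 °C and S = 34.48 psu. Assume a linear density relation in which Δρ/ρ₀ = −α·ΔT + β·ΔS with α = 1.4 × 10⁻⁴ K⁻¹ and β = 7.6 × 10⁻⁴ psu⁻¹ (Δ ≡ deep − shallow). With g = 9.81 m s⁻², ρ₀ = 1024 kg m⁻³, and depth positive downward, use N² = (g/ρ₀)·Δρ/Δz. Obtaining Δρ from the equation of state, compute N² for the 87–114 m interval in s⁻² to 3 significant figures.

ΔT = -4.9 K, ΔS = -0.16 psu (deep − shallow).
Δρ/ρ₀ = −αΔT + βΔS = 6.86 × 10⁻⁴ − 1.216 × 10⁻⁴ = 5.644 × 10⁻⁴, so Δρ ≈ 0.5779 kg m⁻³.
N² = (g/ρ₀)·Δρ/Δz = g·(Δρ/ρ₀)/Δz = 9.81 × 5.644 × 10⁻⁴ / 27 = 2.0507 × 10⁻⁴ s⁻² ≈ 2.05 × 10⁻⁴ s⁻².

2.05 × 10⁻⁴ s⁻²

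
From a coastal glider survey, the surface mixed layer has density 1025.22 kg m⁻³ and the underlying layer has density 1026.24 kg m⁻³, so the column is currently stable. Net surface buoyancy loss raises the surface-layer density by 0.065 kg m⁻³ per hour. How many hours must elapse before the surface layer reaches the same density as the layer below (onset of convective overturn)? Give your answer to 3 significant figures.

Density deficit of the surface layer: 1026.24 − 1025.22 = 1.02 kg m⁻³.
Required change = 1.02 / 0.065 = 15.7 hours.

15.7 hours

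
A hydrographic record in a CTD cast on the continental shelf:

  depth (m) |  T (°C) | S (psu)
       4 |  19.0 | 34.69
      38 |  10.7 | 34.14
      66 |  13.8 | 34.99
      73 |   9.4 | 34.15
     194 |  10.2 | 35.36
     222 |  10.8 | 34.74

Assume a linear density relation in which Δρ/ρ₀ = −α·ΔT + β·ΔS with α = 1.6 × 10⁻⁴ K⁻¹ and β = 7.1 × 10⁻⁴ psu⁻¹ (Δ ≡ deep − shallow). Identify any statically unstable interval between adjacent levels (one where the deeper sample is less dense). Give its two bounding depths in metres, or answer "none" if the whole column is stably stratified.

Evaluate Δρ/ρ₀ = −αΔT + βΔS across each adjacent pair:
  4–38 m: −αΔT+βΔS = −(1.6 × 10⁻⁴)(-8.3)+(7.1 × 10⁻⁴)(-0.55) = 9.4 × 10⁻⁴ → stable
  38–66 m: −αΔT+βΔS = −(1.6 × 10⁻⁴)(+3.1)+(7.1 × 10⁻⁴)(+0.85) = 1.1 × 10⁻⁴ → stable
  66–73 m: −αΔT+βΔS = −(1.6 × 10⁻⁴)(-4.4)+(7.1 × 10⁻⁴)(-0.84) = 1.1 × 10⁻⁴ → stable
  73–194 m: −αΔT+βΔS = −(1.6 × 10⁻⁴)(+0.8)+(7.1 × 10⁻⁴)(+1.21) = 7.3 × 10⁻⁴ → stable
  194–222 m: −αΔT+βΔS = −(1.6 × 10⁻⁴)(+0.6)+(7.1 × 10⁻⁴)(-0.62) = -5.4 × 10⁻⁴ → UNSTABLE
The 194–222 m interval has Δρ < 0: lighter water underlies denser water.

194–222 m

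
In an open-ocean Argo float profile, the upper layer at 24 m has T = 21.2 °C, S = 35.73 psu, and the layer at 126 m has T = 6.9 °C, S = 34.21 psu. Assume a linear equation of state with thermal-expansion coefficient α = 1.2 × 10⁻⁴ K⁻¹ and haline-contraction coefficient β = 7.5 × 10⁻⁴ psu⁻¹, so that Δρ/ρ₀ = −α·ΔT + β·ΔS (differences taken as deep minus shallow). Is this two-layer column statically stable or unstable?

ΔT = 6.9 − 21.2 = -14.3 K and ΔS = 34.21 − 35.73 = -1.52 psu (deep − shallow).
−αΔT = 1.716 × 10⁻³; βΔS = -1.14 × 10⁻³; sum Δρ/ρ₀ = 5.76 × 10⁻⁴.
Δρ/ρ₀ > 0, so Δρ > 0: deeper water is denser → statically stable.

stable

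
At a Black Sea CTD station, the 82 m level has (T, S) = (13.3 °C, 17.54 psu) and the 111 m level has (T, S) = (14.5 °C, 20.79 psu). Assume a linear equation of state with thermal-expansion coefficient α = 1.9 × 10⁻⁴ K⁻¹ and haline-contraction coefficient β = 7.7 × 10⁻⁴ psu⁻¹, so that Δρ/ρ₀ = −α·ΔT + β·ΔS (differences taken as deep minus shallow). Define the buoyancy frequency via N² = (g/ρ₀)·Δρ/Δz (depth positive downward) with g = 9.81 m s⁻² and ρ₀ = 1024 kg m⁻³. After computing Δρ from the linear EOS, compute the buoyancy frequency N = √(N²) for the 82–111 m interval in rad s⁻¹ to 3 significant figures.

ΔT = +1.2 K, ΔS = +3.25 psu (deep − shallow).
Δρ/ρ₀ = −αΔT + βΔS = -2.28 × 10⁻⁴ + 2.5025 × 10⁻³ = 2.2745 × 10⁻³, so Δρ ≈ 2.329 kg m⁻³.
N² = (g/ρ₀)·Δρ/Δz = g·(Δρ/ρ₀)/Δz = 9.81 × 2.2745 × 10⁻³ / 29 = 7.6941 × 10⁻⁴ s⁻².
N = √(7.6941 × 10⁻⁴) = 0.027738 rad s⁻¹ ≈ 0.0277 rad s⁻¹.

0.0277 rad s⁻¹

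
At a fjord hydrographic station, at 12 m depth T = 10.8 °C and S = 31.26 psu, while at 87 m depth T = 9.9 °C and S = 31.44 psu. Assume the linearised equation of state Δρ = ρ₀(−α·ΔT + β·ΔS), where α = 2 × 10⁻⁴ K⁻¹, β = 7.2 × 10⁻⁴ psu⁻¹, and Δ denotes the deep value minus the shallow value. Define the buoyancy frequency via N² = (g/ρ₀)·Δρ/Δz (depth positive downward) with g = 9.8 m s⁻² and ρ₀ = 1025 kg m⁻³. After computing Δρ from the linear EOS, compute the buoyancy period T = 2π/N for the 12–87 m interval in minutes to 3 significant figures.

ΔT = -0.9 K, ΔS = +0.18 psu (deep − shallow).
Δρ/ρ₀ = −αΔT + βΔS = 1.80 × 10⁻⁴ + 1.296 × 10⁻⁴ = 3.096 × 10⁻⁴, so Δρ ≈ 0.3173 kg m⁻³.
N² = (g/ρ₀)·Δρ/Δz = g·(Δρ/ρ₀)/Δz = 9.8 × 3.096 × 10⁻⁴ / 75 = 4.0454 × 10⁻⁵ s⁻².
N = √(4.0454 × 10⁻⁵) = 6.3603 × 10⁻³ rad s⁻¹ → T = 2π/N = 987.88 s = 16.465 min ≈ 16.5 min.

16.5 min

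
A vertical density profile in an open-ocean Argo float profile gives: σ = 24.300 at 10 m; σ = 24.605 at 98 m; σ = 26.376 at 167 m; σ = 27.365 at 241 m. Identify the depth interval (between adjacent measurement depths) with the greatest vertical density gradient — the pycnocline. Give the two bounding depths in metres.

Compute the density gradient over each adjacent pair:
  10–98 m: Δρ/Δz = 0.305/88 = 3.5 × 10⁻³ kg m⁻⁴
  98–167 m: Δρ/Δz = 1.771/69 = 0.026 kg m⁻⁴
  167–241 m: Δρ/Δz = 0.989/74 = 0.013 kg m⁻⁴
The largest gradient is in the 98–167 m interval — the pycnocline.

98–167 m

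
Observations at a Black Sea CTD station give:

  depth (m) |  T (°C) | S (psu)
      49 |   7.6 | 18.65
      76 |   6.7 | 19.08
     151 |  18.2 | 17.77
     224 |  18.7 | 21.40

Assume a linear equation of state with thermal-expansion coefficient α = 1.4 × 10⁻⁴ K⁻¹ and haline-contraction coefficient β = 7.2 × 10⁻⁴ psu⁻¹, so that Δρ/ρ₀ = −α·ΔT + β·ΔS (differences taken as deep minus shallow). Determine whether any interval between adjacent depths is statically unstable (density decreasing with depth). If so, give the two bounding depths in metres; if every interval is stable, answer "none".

Evaluate Δρ/ρ₀ = −αΔT + βΔS across each adjacent pair:
  49–76 m: −αΔT+βΔS = −(1.4 × 10⁻⁴)(-0.9)+(7.2 × 10⁻⁴)(+0.43) = 4.4 × 10⁻⁴ → stable
  76–151 m: −αΔT+βΔS = −(1.4 × 10⁻⁴)(+11.5)+(7.2 × 10⁻⁴)(-1.31) = -2.6 × 10⁻³ → UNSTABLE
  151–224 m: −αΔT+βΔS = −(1.4 × 10⁻⁴)(+0.5)+(7.2 × 10⁻⁴)(+3.63) = 2.5 × 10⁻³ → stable
The 76–151 m interval has Δρ < 0: lighter water underlies denser water.

76–151 m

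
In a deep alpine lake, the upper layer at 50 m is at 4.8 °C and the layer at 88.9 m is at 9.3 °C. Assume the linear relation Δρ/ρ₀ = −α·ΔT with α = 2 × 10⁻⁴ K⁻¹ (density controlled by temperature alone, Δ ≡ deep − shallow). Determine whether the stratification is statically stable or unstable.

ΔT = 9.3 − 4.8 = +4.5 K, so Δρ/ρ₀ = −αΔT = -9.00 × 10⁻⁴.
Δρ/ρ₀ < 0, so Δρ < 0: deeper water is lighter → statically unstable; the column would overturn.

unstable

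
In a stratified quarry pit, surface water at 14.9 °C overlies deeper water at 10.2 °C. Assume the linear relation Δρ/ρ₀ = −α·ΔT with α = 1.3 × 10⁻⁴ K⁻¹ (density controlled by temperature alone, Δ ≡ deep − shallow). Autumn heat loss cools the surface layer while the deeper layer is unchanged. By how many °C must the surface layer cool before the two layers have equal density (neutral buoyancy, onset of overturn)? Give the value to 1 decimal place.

With temperature the only control, equal density requires T_surf′ = T_deep.
T_surf′ = 10.2 °C.
Cooling required: 14.9 − 10.2 = 4.7 °C.

4.7 °C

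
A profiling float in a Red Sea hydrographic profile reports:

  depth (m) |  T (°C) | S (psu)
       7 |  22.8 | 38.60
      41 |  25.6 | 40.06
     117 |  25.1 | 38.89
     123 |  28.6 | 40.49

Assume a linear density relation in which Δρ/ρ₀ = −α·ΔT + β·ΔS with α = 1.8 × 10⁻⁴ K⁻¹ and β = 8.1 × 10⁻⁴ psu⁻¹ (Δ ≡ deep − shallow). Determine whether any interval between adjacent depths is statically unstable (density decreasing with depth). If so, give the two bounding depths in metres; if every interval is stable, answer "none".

41–117 m

Evaluate Δρ/ρ₀ = −αΔT + βΔS across each adjacent pair:
  7–41 m: −αΔT+βΔS = −(1.8 × 10⁻⁴)(+2.8)+(8.1 × 10⁻⁴)(+1.46) = 6.8 × 10⁻⁴ → stable
  41–117 m: −αΔT+βΔS = −(1.8 × 10⁻⁴)(-0.5)+(8.1 × 10⁻⁴)(-1.17) = -8.6 × 10⁻⁴ → UNSTABLE
  117–123 m: −αΔT+βΔS = −(1.8 × 10⁻⁴)(+3.5)+(8.1 × 10⁻⁴)(+1.60) = 6.7 × 10⁻⁴ → stable
The 41–117 m interval has Δρ < 0: lighter water underlies denser water.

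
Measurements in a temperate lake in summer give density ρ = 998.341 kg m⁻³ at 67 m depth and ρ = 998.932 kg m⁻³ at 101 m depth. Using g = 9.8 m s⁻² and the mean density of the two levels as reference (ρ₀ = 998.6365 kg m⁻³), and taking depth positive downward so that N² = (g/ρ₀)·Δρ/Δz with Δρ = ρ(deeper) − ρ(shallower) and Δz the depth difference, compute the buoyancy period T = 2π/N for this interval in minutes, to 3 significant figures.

Δρ = 998.932 − 998.341 = 0.591 kg m⁻³ over Δz = 101 − 67 = 34 m.
N² = (9.8/998.6365) × (0.591/34) = 1.7058 × 10⁻⁴ s⁻².
N = √(1.7058 × 10⁻⁴) = 0.013061 rad s⁻¹, so T = 2π/N = 481.06 s = 8.0177 min ≈ 8.02 min.

8.02 min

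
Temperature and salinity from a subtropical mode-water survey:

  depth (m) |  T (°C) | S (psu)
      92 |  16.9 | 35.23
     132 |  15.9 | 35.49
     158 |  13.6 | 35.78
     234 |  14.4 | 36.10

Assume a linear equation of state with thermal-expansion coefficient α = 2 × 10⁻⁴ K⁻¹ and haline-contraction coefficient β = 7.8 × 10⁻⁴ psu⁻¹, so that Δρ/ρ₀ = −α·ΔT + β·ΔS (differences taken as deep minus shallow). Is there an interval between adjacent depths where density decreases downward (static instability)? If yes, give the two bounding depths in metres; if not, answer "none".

none

Evaluate Δρ/ρ₀ = −αΔT + βΔS across each adjacent pair:
  92–132 m: −αΔT+βΔS = −(2 × 10⁻⁴)(-1.0)+(7.8 × 10⁻⁴)(+0.26) = 4.0 × 10⁻⁴ → stable
  132–158 m: −αΔT+βΔS = −(2 × 10⁻⁴)(-2.3)+(7.8 × 10⁻⁴)(+0.29) = 6.9 × 10⁻⁴ → stable
  158–234 m: −αΔT+βΔS = −(2 × 10⁻⁴)(+0.8)+(7.8 × 10⁻⁴)(+0.32) = 9.0 × 10⁻⁵ → stable
Every interval has Δρ > 0: the column is stably stratified throughout.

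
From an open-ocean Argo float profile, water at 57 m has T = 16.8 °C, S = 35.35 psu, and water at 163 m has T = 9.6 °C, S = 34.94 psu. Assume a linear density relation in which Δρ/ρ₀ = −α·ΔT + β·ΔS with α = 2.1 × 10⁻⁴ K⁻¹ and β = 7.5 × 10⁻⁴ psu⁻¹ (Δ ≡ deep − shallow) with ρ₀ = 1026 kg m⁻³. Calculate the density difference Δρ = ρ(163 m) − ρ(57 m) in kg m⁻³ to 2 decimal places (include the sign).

+1.24 kg m⁻³

ΔT = -7.2 K, ΔS = -0.41 psu (deep − shallow).
Δρ/ρ₀ = −(2.1 × 10⁻⁴)(-7.2) + (7.5 × 10⁻⁴)(-0.41) = 1.2045 × 10⁻³.
Δρ = 1026 × (1.2045 × 10⁻³) = +1.24 kg m⁻³.
Positive Δρ: denser below, stable.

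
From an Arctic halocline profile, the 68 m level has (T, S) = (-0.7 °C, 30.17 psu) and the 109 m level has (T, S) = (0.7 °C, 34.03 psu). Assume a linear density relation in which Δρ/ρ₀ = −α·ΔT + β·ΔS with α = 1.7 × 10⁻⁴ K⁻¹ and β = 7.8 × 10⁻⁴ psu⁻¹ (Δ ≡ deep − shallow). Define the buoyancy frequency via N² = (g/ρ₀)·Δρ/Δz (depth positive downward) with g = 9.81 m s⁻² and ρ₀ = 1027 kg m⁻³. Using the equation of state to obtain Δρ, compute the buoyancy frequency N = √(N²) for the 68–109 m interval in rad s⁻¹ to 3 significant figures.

0.0258 rad s⁻¹

ΔT = +1.4 K, ΔS = +3.86 psu (deep − shallow).
Δρ/ρ₀ = −αΔT + βΔS = -2.38 × 10⁻⁴ + 3.0108 × 10⁻³ = 2.7728 × 10⁻³, so Δρ ≈ 2.848 kg m⁻³.
N² = (g/ρ₀)·Δρ/Δz = g·(Δρ/ρ₀)/Δz = 9.81 × 2.7728 × 10⁻³ / 41 = 6.6344 × 10⁻⁴ s⁻².
N = √(6.6344 × 10⁻⁴) = 0.025757 rad s⁻¹ ≈ 0.0258 rad s⁻¹.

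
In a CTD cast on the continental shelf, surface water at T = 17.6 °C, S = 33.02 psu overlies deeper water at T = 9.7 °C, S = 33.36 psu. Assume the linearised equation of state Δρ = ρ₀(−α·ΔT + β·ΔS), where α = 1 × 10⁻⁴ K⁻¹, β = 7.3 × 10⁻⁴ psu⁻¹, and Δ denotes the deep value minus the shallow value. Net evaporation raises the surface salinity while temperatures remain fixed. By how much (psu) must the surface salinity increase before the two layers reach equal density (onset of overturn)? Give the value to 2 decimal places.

Neutral buoyancy requires −α(T_deep − T_surf) + β(S_deep − S_surf′) = 0.
S_surf′ = S_deep − (α/β)·ΔT = 33.36 − (1 × 10⁻⁴/7.3 × 10⁻⁴)·(-7.9) = 34.4422 psu.
Increase required: 34.4422 − 33.02 = 1.4222 psu.

1.42 psu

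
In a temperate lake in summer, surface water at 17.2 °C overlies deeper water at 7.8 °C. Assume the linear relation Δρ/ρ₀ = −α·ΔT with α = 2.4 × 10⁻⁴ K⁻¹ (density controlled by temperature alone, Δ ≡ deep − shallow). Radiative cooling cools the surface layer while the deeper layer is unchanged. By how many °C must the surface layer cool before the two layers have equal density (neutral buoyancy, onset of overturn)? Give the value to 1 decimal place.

With temperature the only control, equal density requires T_surf′ = T_deep.
T_surf′ = 7.8 °C.
Cooling required: 17.2 − 7.8 = 9.4 °C.

9.4 °C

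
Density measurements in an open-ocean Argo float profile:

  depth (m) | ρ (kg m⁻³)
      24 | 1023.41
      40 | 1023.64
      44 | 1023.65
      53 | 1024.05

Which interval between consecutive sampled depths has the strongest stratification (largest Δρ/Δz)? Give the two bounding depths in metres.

44–53 m

Compute the density gradient over each adjacent pair:
  24–40 m: Δρ/Δz = 0.23/16 = 0.014 kg m⁻⁴
  40–44 m: Δρ/Δz = 0.01/4 = 2.5 × 10⁻³ kg m⁻⁴
  44–53 m: Δρ/Δz = 0.40/9 = 0.044 kg m⁻⁴
The largest gradient is in the 44–53 m interval — the pycnocline.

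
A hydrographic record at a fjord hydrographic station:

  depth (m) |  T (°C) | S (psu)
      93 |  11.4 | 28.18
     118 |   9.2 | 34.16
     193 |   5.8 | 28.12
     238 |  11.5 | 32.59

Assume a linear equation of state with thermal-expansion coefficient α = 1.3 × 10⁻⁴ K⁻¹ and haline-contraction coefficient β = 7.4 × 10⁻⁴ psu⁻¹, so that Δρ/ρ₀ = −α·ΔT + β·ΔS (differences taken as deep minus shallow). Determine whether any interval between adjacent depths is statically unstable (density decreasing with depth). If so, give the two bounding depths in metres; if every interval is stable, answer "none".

118–193 m

Evaluate Δρ/ρ₀ = −αΔT + βΔS across each adjacent pair:
  93–118 m: −αΔT+βΔS = −(1.3 × 10⁻⁴)(-2.2)+(7.4 × 10⁻⁴)(+5.98) = 4.7 × 10⁻³ → stable
  118–193 m: −αΔT+βΔS = −(1.3 × 10⁻⁴)(-3.4)+(7.4 × 10⁻⁴)(-6.04) = -4.0 × 10⁻³ → UNSTABLE
  193–238 m: −αΔT+βΔS = −(1.3 × 10⁻⁴)(+5.7)+(7.4 × 10⁻⁴)(+4.47) = 2.6 × 10⁻³ → stable
The 118–193 m interval has Δρ < 0: lighter water underlies denser water.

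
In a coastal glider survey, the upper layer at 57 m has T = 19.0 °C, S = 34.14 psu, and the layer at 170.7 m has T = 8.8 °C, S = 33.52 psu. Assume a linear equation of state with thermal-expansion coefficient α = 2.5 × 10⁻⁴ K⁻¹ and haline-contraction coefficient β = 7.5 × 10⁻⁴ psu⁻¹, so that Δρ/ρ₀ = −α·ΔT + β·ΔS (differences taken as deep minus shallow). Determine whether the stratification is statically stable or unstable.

ΔT = 8.8 − 19.0 = -10.2 K and ΔS = 33.52 − 34.14 = -0.62 psu (deep − shallow).
−αΔT = 2.55 × 10⁻³; βΔS = -4.65 × 10⁻⁴; sum Δρ/ρ₀ = 2.085 × 10⁻³.
Δρ/ρ₀ > 0, so Δρ > 0: deeper water is denser → statically stable.

stable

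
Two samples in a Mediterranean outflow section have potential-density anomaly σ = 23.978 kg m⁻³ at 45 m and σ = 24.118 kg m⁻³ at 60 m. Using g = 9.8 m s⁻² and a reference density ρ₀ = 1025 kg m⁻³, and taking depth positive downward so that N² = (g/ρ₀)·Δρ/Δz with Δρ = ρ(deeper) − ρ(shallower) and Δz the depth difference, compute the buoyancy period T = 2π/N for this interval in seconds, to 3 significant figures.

Δρ = 1024.118 − 1023.978 = 0.140 kg m⁻³ over Δz = 60 − 45 = 15 m.
N² = (9.8/1025) × (0.140/15) = 8.9236 × 10⁻⁵ s⁻².
N = √(8.9236 × 10⁻⁵) = 9.4465 × 10⁻³ rad s⁻¹, so T = 2π/N = 665.13 s ≈ 665 s.

665 s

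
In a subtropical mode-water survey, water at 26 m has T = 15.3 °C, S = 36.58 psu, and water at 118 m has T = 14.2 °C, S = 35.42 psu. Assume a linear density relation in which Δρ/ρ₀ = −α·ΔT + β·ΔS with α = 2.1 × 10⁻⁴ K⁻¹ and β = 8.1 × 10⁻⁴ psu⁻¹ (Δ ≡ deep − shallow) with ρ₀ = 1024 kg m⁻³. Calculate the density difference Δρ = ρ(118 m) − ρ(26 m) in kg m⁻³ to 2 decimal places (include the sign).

-0.73 kg m⁻³

ΔT = -1.1 K, ΔS = -1.16 psu (deep − shallow).
Δρ/ρ₀ = −(2.1 × 10⁻⁴)(-1.1) + (8.1 × 10⁻⁴)(-1.16) = -7.086 × 10⁻⁴.
Δρ = 1024 × (-7.086 × 10⁻⁴) = -0.73 kg m⁻³.
Negative Δρ: lighter below, statically unstable.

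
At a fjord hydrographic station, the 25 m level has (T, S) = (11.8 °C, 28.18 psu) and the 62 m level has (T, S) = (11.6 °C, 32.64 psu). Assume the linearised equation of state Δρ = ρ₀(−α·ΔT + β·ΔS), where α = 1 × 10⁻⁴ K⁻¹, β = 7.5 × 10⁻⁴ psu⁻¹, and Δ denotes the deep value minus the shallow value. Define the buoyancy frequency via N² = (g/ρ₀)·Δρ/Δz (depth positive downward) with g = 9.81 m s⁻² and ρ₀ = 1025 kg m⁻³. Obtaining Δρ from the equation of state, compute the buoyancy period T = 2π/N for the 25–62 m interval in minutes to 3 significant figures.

ΔT = -0.2 K, ΔS = +4.46 psu (deep − shallow).
Δρ/ρ₀ = −αΔT + βΔS = 2.00 × 10⁻⁵ + 3.345 × 10⁻³ = 3.365 × 10⁻³, so Δρ ≈ 3.449 kg m⁻³.
N² = (g/ρ₀)·Δρ/Δz = g·(Δρ/ρ₀)/Δz = 9.81 × 3.365 × 10⁻³ / 37 = 8.9218 × 10⁻⁴ s⁻².
N = √(8.9218 × 10⁻⁴) = 0.029869 rad s⁻¹ → T = 2π/N = 210.36 s = 3.5060 min ≈ 3.51 min.

3.51 min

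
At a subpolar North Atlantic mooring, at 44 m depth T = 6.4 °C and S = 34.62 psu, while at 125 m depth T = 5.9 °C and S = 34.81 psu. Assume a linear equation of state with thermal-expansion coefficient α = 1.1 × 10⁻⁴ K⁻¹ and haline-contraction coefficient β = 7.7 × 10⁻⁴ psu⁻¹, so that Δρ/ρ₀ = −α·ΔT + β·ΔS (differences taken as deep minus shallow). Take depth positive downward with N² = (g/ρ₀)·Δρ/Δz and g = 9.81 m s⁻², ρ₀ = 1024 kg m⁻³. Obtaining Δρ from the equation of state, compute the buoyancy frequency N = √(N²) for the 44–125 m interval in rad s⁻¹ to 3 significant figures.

4.94 × 10⁻³ rad s⁻¹

ΔT = -0.5 K, ΔS = +0.19 psu (deep − shallow).
Δρ/ρ₀ = −αΔT + βΔS = 5.50 × 10⁻⁵ + 1.463 × 10⁻⁴ = 2.013 × 10⁻⁴, so Δρ ≈ 0.2061 kg m⁻³.
N² = (g/ρ₀)·Δρ/Δz = g·(Δρ/ρ₀)/Δz = 9.81 × 2.013 × 10⁻⁴ / 81 = 2.4380 × 10⁻⁵ s⁻².
N = √(2.4380 × 10⁻⁵) = 4.9376 × 10⁻³ rad s⁻¹ ≈ 4.94 × 10⁻³ rad s⁻¹.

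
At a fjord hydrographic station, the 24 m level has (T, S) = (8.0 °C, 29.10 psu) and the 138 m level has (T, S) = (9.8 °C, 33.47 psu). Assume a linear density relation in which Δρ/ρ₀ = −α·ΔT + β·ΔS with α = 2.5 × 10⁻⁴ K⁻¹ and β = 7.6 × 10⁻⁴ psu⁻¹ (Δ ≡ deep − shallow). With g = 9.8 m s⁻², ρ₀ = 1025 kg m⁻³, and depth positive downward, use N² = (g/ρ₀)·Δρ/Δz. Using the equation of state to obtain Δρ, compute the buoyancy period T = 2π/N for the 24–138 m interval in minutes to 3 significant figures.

6.67 min

ΔT = +1.8 K, ΔS = +4.37 psu (deep − shallow).
Δρ/ρ₀ = −αΔT + βΔS = -4.50 × 10⁻⁴ + 3.3212 × 10⁻³ = 2.8712 × 10⁻³, so Δρ ≈ 2.943 kg m⁻³.
N² = (g/ρ₀)·Δρ/Δz = g·(Δρ/ρ₀)/Δz = 9.8 × 2.8712 × 10⁻³ / 114 = 2.4682 × 10⁻⁴ s⁻².
N = √(2.4682 × 10⁻⁴) = 0.015711 rad s⁻¹ → T = 2π/N = 399.92 s = 6.6653 min ≈ 6.67 min.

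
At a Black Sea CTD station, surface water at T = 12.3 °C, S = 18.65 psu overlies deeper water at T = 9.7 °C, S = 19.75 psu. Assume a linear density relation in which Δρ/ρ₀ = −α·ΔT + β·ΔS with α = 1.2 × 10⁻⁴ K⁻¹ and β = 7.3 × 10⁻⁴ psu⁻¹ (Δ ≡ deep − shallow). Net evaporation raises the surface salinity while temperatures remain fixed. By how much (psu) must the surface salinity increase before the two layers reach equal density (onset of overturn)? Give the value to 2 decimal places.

1.53 psu

Neutral buoyancy requires −α(T_deep − T_surf) + β(S_deep − S_surf′) = 0.
S_surf′ = S_deep − (α/β)·ΔT = 19.75 − (1.2 × 10⁻⁴/7.3 × 10⁻⁴)·(-2.6) = 20.1774 psu.
Increase required: 20.1774 − 18.65 = 1.5274 psu.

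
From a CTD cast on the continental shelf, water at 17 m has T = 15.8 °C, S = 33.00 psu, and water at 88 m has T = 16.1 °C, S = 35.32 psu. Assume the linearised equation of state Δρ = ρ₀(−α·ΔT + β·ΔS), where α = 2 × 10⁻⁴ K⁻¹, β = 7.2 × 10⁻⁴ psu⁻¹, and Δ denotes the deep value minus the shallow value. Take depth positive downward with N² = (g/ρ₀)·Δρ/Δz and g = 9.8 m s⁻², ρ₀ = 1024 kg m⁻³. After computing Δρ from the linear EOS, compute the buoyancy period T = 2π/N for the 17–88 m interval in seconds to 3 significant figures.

ΔT = +0.3 K, ΔS = +2.32 psu (deep − shallow).
Δρ/ρ₀ = −αΔT + βΔS = -6.00 × 10⁻⁵ + 1.6704 × 10⁻³ = 1.6104 × 10⁻³, so Δρ ≈ 1.649 kg m⁻³.
N² = (g/ρ₀)·Δρ/Δz = g·(Δρ/ρ₀)/Δz = 9.8 × 1.6104 × 10⁻³ / 71 = 2.2228 × 10⁻⁴ s⁻².
N = √(2.2228 × 10⁻⁴) = 0.014909 rad s⁻¹ → T = 2π/N = 421.44 s ≈ 421 s.

421 s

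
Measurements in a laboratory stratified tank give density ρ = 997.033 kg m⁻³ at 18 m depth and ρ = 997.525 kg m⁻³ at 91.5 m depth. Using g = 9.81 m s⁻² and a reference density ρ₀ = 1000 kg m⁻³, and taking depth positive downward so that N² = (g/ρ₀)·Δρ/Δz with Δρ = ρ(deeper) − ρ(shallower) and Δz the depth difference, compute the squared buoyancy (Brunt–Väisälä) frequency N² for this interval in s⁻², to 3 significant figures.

Δρ = 997.525 − 997.033 = 0.492 kg m⁻³ over Δz = 91.5 − 18 = 73.5 m.
N² = (9.81/1000) × (0.492/73.5) = 6.5667 × 10⁻⁵ s⁻² ≈ 6.57 × 10⁻⁵ s⁻².

6.57 × 10⁻⁵ s⁻²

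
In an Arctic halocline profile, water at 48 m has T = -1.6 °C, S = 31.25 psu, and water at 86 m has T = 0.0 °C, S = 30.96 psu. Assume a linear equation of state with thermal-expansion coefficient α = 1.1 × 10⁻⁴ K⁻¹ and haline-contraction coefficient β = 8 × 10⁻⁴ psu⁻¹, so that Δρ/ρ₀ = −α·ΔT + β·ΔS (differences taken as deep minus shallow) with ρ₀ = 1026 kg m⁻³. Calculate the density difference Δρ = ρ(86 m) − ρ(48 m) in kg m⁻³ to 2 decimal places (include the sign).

-0.42 kg m⁻³

ΔT = +1.6 K, ΔS = -0.29 psu (deep − shallow).
Δρ/ρ₀ = −(1.1 × 10⁻⁴)(+1.6) + (8 × 10⁻⁴)(-0.29) = -4.08 × 10⁻⁴.
Δρ = 1026 × (-4.08 × 10⁻⁴) = -0.42 kg m⁻³.
Negative Δρ: lighter below, statically unstable.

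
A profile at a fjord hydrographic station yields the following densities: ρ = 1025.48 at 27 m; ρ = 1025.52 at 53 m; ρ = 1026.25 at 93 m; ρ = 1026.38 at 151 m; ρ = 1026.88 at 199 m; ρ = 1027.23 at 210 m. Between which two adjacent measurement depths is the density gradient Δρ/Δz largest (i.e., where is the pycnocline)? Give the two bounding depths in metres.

Compute the density gradient over each adjacent pair:
  27–53 m: Δρ/Δz = 0.04/26 = 1.5 × 10⁻³ kg m⁻⁴
  53–93 m: Δρ/Δz = 0.73/40 = 0.018 kg m⁻⁴
  93–151 m: Δρ/Δz = 0.13/58 = 2.2 × 10⁻³ kg m⁻⁴
  151–199 m: Δρ/Δz = 0.50/48 = 0.010 kg m⁻⁴
  199–210 m: Δρ/Δz = 0.35/11 = 0.032 kg m⁻⁴
The largest gradient is in the 199–210 m interval — the pycnocline.

199–210 m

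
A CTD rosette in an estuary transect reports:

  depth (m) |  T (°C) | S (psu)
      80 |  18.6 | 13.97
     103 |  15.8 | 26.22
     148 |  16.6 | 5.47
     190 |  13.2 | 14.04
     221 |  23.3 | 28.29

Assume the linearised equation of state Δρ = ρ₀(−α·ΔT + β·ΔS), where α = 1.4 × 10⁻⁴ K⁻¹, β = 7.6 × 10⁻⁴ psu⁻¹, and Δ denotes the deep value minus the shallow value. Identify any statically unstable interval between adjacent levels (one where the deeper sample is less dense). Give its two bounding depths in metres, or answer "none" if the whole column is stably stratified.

103–148 m

Evaluate Δρ/ρ₀ = −αΔT + βΔS across each adjacent pair:
  80–103 m: −αΔT+βΔS = −(1.4 × 10⁻⁴)(-2.8)+(7.6 × 10⁻⁴)(+12.25) = 9.7 × 10⁻³ → stable
  103–148 m: −αΔT+βΔS = −(1.4 × 10⁻⁴)(+0.8)+(7.6 × 10⁻⁴)(-20.75) = -0.016 → UNSTABLE
  148–190 m: −αΔT+βΔS = −(1.4 × 10⁻⁴)(-3.4)+(7.6 × 10⁻⁴)(+8.57) = 7.0 × 10⁻³ → stable
  190–221 m: −αΔT+βΔS = −(1.4 × 10⁻⁴)(+10.1)+(7.6 × 10⁻⁴)(+14.25) = 9.4 × 10⁻³ → stable
The 103–148 m interval has Δρ < 0: lighter water underlies denser water.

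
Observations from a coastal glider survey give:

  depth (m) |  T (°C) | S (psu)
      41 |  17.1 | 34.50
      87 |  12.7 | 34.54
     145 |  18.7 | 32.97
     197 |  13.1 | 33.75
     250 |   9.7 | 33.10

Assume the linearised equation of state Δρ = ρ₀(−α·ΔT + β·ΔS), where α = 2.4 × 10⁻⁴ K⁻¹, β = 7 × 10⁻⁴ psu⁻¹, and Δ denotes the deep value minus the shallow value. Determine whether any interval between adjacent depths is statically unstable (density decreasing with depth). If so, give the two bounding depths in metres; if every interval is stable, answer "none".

Evaluate Δρ/ρ₀ = −αΔT + βΔS across each adjacent pair:
  41–87 m: −αΔT+βΔS = −(2.4 × 10⁻⁴)(-4.4)+(7 × 10⁻⁴)(+0.04) = 1.1 × 10⁻³ → stable
  87–145 m: −αΔT+βΔS = −(2.4 × 10⁻⁴)(+6.0)+(7 × 10⁻⁴)(-1.57) = -2.5 × 10⁻³ → UNSTABLE
  145–197 m: −αΔT+βΔS = −(2.4 × 10⁻⁴)(-5.6)+(7 × 10⁻⁴)(+0.78) = 1.9 × 10⁻³ → stable
  197–250 m: −αΔT+βΔS = −(2.4 × 10⁻⁴)(-3.4)+(7 × 10⁻⁴)(-0.65) = 3.6 × 10⁻⁴ → stable
The 87–145 m interval has Δρ < 0: lighter water underlies denser water.

87–145 m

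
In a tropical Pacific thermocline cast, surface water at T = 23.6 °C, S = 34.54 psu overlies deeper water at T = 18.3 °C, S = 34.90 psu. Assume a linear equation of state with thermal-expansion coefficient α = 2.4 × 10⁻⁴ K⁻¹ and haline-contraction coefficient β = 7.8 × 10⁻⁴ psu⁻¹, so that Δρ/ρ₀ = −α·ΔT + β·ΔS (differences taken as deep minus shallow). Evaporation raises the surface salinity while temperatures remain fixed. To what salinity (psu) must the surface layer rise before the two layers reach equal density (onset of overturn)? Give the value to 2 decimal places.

Neutral buoyancy requires −α(T_deep − T_surf) + β(S_deep − S_surf′) = 0.
S_surf′ = S_deep − (α/β)·ΔT = 34.90 − (2.4 × 10⁻⁴/7.8 × 10⁻⁴)·(-5.3) = 36.5308 psu.
Increase required: 36.5308 − 34.54 = 1.9908 psu.

36.53 psu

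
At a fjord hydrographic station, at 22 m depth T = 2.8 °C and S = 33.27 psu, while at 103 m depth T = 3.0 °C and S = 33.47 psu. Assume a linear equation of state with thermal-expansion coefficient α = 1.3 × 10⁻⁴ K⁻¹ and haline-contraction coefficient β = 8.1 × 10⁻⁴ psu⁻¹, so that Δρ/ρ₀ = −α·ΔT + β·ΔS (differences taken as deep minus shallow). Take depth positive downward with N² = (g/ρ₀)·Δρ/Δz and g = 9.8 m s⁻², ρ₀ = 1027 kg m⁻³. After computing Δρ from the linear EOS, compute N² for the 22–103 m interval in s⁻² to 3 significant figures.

ΔT = +0.2 K, ΔS = +0.20 psu (deep − shallow).
Δρ/ρ₀ = −αΔT + βΔS = -2.60 × 10⁻⁵ + 1.62 × 10⁻⁴ = 1.36 × 10⁻⁴, so Δρ ≈ 0.1397 kg m⁻³.
N² = (g/ρ₀)·Δρ/Δz = g·(Δρ/ρ₀)/Δz = 9.8 × 1.36 × 10⁻⁴ / 81 = 1.6454 × 10⁻⁵ s⁻² ≈ 1.65 × 10⁻⁵ s⁻².

1.65 × 10⁻⁵ s⁻²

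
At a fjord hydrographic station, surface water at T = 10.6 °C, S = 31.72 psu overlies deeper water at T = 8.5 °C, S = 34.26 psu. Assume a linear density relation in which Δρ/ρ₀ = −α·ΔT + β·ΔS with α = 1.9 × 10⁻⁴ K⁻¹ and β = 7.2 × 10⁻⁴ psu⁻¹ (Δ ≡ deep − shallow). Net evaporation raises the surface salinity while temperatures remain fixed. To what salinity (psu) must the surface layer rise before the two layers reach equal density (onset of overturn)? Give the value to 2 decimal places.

34.81 psu

Neutral buoyancy requires −α(T_deep − T_surf) + β(S_deep − S_surf′) = 0.
S_surf′ = S_deep − (α/β)·ΔT = 34.26 − (1.9 × 10⁻⁴/7.2 × 10⁻⁴)·(-2.1) = 34.8142 psu.
Increase required: 34.8142 − 31.72 = 3.0942 psu.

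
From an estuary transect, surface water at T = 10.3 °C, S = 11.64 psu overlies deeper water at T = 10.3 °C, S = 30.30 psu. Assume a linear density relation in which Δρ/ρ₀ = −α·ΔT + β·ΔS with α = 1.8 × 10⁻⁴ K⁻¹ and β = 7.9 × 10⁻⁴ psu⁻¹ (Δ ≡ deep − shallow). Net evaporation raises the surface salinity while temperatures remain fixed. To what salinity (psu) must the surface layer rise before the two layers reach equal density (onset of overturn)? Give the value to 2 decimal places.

30.30 psu

Neutral buoyancy requires −α(T_deep − T_surf) + β(S_deep − S_surf′) = 0.
S_surf′ = S_deep − (α/β)·ΔT = 30.30 − (1.8 × 10⁻⁴/7.9 × 10⁻⁴)·(+0.0) = 30.3000 psu.
Increase required: 30.3000 − 11.64 = 18.6600 psu.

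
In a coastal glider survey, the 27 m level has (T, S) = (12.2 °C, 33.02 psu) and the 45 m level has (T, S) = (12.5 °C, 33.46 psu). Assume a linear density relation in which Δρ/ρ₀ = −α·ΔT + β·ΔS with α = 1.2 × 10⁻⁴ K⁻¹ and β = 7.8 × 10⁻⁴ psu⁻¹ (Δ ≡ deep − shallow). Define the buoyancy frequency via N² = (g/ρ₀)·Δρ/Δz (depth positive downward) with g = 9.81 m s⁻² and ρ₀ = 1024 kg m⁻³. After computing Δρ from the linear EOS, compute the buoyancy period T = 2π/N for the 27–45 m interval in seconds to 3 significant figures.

486 s

ΔT = +0.3 K, ΔS = +0.44 psu (deep − shallow).
Δρ/ρ₀ = −αΔT + βΔS = -3.60 × 10⁻⁵ + 3.432 × 10⁻⁴ = 3.072 × 10⁻⁴, so Δρ ≈ 0.3146 kg m⁻³.
N² = (g/ρ₀)·Δρ/Δz = g·(Δρ/ρ₀)/Δz = 9.81 × 3.072 × 10⁻⁴ / 18 = 1.6742 × 10⁻⁴ s⁻².
N = √(1.6742 × 10⁻⁴) = 0.012939 rad s⁻¹ → T = 2π/N = 485.60 s ≈ 486 s.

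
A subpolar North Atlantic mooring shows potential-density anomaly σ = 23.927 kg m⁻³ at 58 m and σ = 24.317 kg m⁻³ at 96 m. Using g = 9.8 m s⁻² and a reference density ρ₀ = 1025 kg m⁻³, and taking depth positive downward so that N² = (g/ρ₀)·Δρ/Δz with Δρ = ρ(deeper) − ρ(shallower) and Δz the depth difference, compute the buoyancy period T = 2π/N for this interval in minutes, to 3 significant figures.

Δρ = 1024.317 − 1023.927 = 0.390 kg m⁻³ over Δz = 96 − 58 = 38 m.
N² = (9.8/1025) × (0.390/38) = 9.8126 × 10⁻⁵ s⁻².
N = √(9.8126 × 10⁻⁵) = 9.9059 × 10⁻³ rad s⁻¹, so T = 2π/N = 634.29 s = 10.571 min ≈ 10.6 min.

10.6 min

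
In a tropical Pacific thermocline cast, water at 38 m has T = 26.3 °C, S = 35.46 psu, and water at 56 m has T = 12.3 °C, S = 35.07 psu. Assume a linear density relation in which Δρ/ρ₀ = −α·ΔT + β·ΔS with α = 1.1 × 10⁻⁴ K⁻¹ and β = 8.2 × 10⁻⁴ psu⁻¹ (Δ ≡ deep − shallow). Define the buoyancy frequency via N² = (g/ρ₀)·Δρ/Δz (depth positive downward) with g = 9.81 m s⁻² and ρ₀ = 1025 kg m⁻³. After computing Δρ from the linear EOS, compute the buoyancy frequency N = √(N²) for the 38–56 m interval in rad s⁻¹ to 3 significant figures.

0.0258 rad s⁻¹

ΔT = -14.0 K, ΔS = -0.39 psu (deep − shallow).
Δρ/ρ₀ = −αΔT + βΔS = 1.54 × 10⁻³ − 3.198 × 10⁻⁴ = 1.2202 × 10⁻³, so Δρ ≈ 1.251 kg m⁻³.
N² = (g/ρ₀)·Δρ/Δz = g·(Δρ/ρ₀)/Δz = 9.81 × 1.2202 × 10⁻³ / 18 = 6.6501 × 10⁻⁴ s⁻².
N = √(6.6501 × 10⁻⁴) = 0.025788 rad s⁻¹ ≈ 0.0258 rad s⁻¹.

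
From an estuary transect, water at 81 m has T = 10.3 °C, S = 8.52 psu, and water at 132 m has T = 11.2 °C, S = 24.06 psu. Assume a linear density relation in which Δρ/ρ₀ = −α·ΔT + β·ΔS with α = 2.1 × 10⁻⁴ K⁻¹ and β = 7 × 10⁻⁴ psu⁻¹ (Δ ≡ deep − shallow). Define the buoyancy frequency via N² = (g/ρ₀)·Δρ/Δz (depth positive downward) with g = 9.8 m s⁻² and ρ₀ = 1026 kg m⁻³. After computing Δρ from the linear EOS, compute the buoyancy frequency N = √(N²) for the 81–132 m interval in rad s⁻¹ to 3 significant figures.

ΔT = +0.9 K, ΔS = +15.54 psu (deep − shallow).
Δρ/ρ₀ = −αΔT + βΔS = -1.89 × 10⁻⁴ + 0.010878 = 0.010689, so Δρ ≈ 10.97 kg m⁻³.
N² = (g/ρ₀)·Δρ/Δz = g·(Δρ/ρ₀)/Δz = 9.8 × 0.010689 / 51 = 2.0540 × 10⁻³ s⁻².
N = √(2.0540 × 10⁻³) = 0.045321 rad s⁻¹ ≈ 0.0453 rad s⁻¹.

0.0453 rad s⁻¹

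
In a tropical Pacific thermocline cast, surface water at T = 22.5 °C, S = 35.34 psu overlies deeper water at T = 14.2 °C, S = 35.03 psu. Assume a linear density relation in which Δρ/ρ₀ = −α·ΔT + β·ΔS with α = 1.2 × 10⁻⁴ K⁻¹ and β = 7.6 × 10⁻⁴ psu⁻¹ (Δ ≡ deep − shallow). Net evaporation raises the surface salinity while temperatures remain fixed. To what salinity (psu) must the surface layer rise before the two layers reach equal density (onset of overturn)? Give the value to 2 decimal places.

Neutral buoyancy requires −α(T_deep − T_surf) + β(S_deep − S_surf′) = 0.
S_surf′ = S_deep − (α/β)·ΔT = 35.03 − (1.2 × 10⁻⁴/7.6 × 10⁻⁴)·(-8.3) = 36.3405 psu.
Increase required: 36.3405 − 35.34 = 1.0005 psu.

36.34 psu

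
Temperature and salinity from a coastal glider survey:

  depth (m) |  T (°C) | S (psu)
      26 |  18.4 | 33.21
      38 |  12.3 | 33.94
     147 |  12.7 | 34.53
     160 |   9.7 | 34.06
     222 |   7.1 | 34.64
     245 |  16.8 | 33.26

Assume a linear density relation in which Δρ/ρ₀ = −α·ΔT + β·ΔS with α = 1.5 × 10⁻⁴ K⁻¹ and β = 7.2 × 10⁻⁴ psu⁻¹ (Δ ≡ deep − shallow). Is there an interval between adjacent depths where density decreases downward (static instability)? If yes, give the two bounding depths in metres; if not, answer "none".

222–245 m

Evaluate Δρ/ρ₀ = −αΔT + βΔS across each adjacent pair:
  26–38 m: −αΔT+βΔS = −(1.5 × 10⁻⁴)(-6.1)+(7.2 × 10⁻⁴)(+0.73) = 1.4 × 10⁻³ → stable
  38–147 m: −αΔT+βΔS = −(1.5 × 10⁻⁴)(+0.4)+(7.2 × 10⁻⁴)(+0.59) = 3.6 × 10⁻⁴ → stable
  147–160 m: −αΔT+βΔS = −(1.5 × 10⁻⁴)(-3.0)+(7.2 × 10⁻⁴)(-0.47) = 1.1 × 10⁻⁴ → stable
  160–222 m: −αΔT+βΔS = −(1.5 × 10⁻⁴)(-2.6)+(7.2 × 10⁻⁴)(+0.58) = 8.1 × 10⁻⁴ → stable
  222–245 m: −αΔT+βΔS = −(1.5 × 10⁻⁴)(+9.7)+(7.2 × 10⁻⁴)(-1.38) = -2.4 × 10⁻³ → UNSTABLE
The 222–245 m interval has Δρ < 0: lighter water underlies denser water.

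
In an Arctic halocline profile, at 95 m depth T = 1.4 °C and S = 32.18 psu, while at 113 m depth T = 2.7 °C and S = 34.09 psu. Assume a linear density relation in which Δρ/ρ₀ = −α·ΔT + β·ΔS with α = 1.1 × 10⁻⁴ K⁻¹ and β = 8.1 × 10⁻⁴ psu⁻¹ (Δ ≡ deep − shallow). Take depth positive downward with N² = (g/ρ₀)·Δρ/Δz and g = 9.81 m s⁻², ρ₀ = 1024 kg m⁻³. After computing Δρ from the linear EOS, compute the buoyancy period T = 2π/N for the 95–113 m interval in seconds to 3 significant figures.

ΔT = +1.3 K, ΔS = +1.91 psu (deep − shallow).
Δρ/ρ₀ = −αΔT + βΔS = -1.43 × 10⁻⁴ + 1.5471 × 10⁻³ = 1.4041 × 10⁻³, so Δρ ≈ 1.438 kg m⁻³.
N² = (g/ρ₀)·Δρ/Δz = g·(Δρ/ρ₀)/Δz = 9.81 × 1.4041 × 10⁻³ / 18 = 7.6523 × 10⁻⁴ s⁻².
N = √(7.6523 × 10⁻⁴) = 0.027663 rad s⁻¹ → T = 2π/N = 227.13 s ≈ 227 s.

227 s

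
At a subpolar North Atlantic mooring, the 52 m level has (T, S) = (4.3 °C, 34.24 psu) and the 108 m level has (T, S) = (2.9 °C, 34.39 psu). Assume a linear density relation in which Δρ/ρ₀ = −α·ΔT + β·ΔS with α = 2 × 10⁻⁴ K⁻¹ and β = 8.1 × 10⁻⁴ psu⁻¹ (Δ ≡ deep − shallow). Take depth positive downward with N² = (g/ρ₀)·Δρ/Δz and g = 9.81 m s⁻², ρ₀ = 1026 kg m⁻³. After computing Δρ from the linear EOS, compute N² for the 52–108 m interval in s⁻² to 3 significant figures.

7.03 × 10⁻⁵ s⁻²

ΔT = -1.4 K, ΔS = +0.15 psu (deep − shallow).
Δρ/ρ₀ = −αΔT + βΔS = 2.80 × 10⁻⁴ + 1.215 × 10⁻⁴ = 4.015 × 10⁻⁴, so Δρ ≈ 0.4119 kg m⁻³.
N² = (g/ρ₀)·Δρ/Δz = g·(Δρ/ρ₀)/Δz = 9.81 × 4.015 × 10⁻⁴ / 56 = 7.0334 × 10⁻⁵ s⁻² ≈ 7.03 × 10⁻⁵ s⁻².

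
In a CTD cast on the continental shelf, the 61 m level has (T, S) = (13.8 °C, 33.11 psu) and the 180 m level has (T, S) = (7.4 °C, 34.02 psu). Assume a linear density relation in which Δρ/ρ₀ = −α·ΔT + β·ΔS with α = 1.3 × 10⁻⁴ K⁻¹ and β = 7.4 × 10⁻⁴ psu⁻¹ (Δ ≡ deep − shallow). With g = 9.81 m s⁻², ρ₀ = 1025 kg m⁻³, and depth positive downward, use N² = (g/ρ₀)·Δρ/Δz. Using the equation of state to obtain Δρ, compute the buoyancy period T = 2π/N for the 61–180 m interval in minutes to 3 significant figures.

ΔT = -6.4 K, ΔS = +0.91 psu (deep − shallow).
Δρ/ρ₀ = −αΔT + βΔS = 8.32 × 10⁻⁴ + 6.734 × 10⁻⁴ = 1.5054 × 10⁻³, so Δρ ≈ 1.543 kg m⁻³.
N² = (g/ρ₀)·Δρ/Δz = g·(Δρ/ρ₀)/Δz = 9.81 × 1.5054 × 10⁻³ / 119 = 1.2410 × 10⁻⁴ s⁻².
N = √(1.2410 × 10⁻⁴) = 0.011140 rad s⁻¹ → T = 2π/N = 564.02 s = 9.4003 min ≈ 9.40 min.

9.40 min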